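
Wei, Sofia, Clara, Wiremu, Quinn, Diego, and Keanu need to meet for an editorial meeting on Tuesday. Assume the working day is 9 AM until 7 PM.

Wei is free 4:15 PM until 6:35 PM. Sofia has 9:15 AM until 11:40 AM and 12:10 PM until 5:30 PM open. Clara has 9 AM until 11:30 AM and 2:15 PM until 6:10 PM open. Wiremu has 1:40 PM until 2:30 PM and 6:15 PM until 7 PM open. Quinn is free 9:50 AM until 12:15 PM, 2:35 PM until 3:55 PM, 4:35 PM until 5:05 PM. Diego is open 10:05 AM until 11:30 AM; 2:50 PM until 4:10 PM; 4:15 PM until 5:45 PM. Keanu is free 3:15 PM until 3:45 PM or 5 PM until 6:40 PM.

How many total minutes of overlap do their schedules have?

0

Wei ∩ Sofia: 16:15-17:30.
Wei ∩ Sofia ∩ Clara: 16:15-17:30.
Wei ∩ Sofia ∩ Clara ∩ Wiremu: ∅.
Wei ∩ Sofia ∩ Clara ∩ Wiremu ∩ Quinn: ∅.
Wei ∩ Sofia ∩ Clara ∩ Wiremu ∩ Quinn ∩ Diego: ∅.
Wei ∩ Sofia ∩ Clara ∩ Wiremu ∩ Quinn ∩ Diego ∩ Keanu: ∅.
There is no time when everyone is free.
There is no common window, so the total is 0 minutes.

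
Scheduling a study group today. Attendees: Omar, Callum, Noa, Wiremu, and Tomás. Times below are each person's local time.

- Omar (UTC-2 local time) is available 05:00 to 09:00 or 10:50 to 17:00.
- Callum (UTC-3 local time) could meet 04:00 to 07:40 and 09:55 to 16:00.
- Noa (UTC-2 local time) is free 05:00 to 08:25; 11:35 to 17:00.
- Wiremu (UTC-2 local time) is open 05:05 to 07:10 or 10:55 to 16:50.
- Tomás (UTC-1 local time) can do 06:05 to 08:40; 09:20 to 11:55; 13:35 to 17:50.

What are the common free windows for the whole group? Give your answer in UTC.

07:05-09:10, 14:35-18:50

Omar in UTC: 07:00-11:00, 12:50-19:00 (add 2h to convert from UTC-2).
Callum in UTC: 07:00-10:40, 12:55-19:00 (add 3h to convert from UTC-3).
Noa in UTC: 07:00-10:25, 13:35-19:00 (add 2h to convert from UTC-2).
Wiremu in UTC: 07:05-09:10, 12:55-18:50 (add 2h to convert from UTC-2).
Tomás in UTC: 07:05-09:40, 10:20-12:55, 14:35-18:50 (add 1h to convert from UTC-1).
Omar ∩ Callum: 07:00-10:40, 12:55-19:00.
Omar ∩ Callum ∩ Noa: 07:00-10:25, 13:35-19:00.
Omar ∩ Callum ∩ Noa ∩ Wiremu: 07:05-09:10, 13:35-18:50.
Omar ∩ Callum ∩ Noa ∩ Wiremu ∩ Tomás: 07:05-09:10, 14:35-18:50.
So the common availability across everyone is 07:05-09:10, 14:35-18:50.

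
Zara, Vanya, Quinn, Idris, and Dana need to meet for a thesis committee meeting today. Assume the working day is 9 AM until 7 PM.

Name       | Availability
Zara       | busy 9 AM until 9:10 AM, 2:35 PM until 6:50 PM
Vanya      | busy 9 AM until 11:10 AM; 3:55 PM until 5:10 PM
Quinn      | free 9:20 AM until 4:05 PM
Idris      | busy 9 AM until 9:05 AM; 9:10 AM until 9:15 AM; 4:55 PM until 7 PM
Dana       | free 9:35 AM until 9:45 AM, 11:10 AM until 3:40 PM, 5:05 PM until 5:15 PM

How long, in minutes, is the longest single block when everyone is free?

Zara free: 09:10-14:35, 18:50-19:00 (invert busy blocks within the working day).
Vanya free: 11:10-15:55, 17:10-19:00 (invert busy blocks within the working day).
Quinn free: 09:20-16:05.
Idris free: 09:05-09:10, 09:15-16:55 (invert busy blocks within the working day).
Dana free: 09:35-09:45, 11:10-15:40, 17:05-17:15.
Zara ∩ Vanya: 11:10-14:35, 18:50-19:00.
Zara ∩ Vanya ∩ Quinn: 11:10-14:35.
Zara ∩ Vanya ∩ Quinn ∩ Idris: 11:10-14:35.
Zara ∩ Vanya ∩ Quinn ∩ Idris ∩ Dana: 11:10-14:35.
So the common availability across everyone is 11:10-14:35.
The longest is 11:10-14:35 at 205 minutes.

205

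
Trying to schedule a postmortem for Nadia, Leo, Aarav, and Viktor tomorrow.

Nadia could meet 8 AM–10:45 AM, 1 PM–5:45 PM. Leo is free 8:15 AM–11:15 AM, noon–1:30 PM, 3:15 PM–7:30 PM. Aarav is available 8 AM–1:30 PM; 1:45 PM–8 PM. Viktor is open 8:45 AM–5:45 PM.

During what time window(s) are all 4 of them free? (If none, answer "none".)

Nadia ∩ Leo: 08:15-10:45, 13:00-13:30, 15:15-17:45.
Nadia ∩ Leo ∩ Aarav: 08:15-10:45, 13:00-13:30, 15:15-17:45.
Nadia ∩ Leo ∩ Aarav ∩ Viktor: 08:45-10:45, 13:00-13:30, 15:15-17:45.
Those are the intersection windows.

08:45-10:45, 13:00-13:30, 15:15-17:45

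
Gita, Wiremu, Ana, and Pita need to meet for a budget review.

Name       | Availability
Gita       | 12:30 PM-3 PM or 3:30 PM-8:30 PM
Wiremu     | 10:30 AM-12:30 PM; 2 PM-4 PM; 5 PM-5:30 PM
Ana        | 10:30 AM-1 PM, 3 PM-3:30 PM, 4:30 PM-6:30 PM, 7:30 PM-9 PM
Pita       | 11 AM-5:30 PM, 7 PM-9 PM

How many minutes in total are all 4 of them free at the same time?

30

Gita ∩ Wiremu: 14:00-15:00, 15:30-16:00, 17:00-17:30.
Gita ∩ Wiremu ∩ Ana: 17:00-17:30.
Gita ∩ Wiremu ∩ Ana ∩ Pita: 17:00-17:30.
Those are the intersection windows.
That's a single block of 30 minutes.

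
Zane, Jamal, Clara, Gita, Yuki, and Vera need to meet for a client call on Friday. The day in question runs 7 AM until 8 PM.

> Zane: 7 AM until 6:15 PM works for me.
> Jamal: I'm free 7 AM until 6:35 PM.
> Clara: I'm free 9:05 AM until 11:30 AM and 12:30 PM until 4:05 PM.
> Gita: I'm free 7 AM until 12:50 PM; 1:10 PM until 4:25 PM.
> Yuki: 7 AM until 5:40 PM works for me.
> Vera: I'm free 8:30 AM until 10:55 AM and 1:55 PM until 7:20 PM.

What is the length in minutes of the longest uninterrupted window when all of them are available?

130

Zane ∩ Jamal: 07:00-18:15.
Zane ∩ Jamal ∩ Clara: 09:05-11:30, 12:30-16:05.
Zane ∩ Jamal ∩ Clara ∩ Gita: 09:05-11:30, 12:30-12:50, 13:10-16:05.
Zane ∩ Jamal ∩ Clara ∩ Gita ∩ Yuki: 09:05-11:30, 12:30-12:50, 13:10-16:05.
Zane ∩ Jamal ∩ Clara ∩ Gita ∩ Yuki ∩ Vera: 09:05-10:55, 13:55-16:05.
Those are the intersection windows.
The longest is 13:55-16:05 at 130 minutes.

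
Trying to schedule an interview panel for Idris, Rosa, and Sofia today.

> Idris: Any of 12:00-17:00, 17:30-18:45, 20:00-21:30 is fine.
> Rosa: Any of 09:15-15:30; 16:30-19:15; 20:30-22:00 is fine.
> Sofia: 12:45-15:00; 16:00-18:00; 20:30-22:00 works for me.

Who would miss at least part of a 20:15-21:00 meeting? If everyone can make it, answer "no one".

Idris: free for 20:15-21:00. Rosa: not fully free for 20:15-21:00. Sofia: not fully free for 20:15-21:00.

Rosa, Sofia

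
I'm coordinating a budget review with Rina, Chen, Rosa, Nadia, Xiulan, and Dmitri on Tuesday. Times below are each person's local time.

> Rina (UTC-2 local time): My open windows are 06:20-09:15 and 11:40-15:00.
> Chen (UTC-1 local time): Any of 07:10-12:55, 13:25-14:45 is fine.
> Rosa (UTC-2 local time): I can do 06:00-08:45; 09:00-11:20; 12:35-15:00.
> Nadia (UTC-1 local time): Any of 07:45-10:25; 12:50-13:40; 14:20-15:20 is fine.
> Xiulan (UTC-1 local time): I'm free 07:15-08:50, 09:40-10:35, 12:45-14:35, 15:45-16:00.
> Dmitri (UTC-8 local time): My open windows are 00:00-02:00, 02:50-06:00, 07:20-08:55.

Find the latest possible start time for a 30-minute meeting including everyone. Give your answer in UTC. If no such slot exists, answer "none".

09:20

Rina in UTC: 08:20-11:15, 13:40-17:00 (add 2h to convert from UTC-2).
Chen in UTC: 08:10-13:55, 14:25-15:45 (add 1h to convert from UTC-1).
Rosa in UTC: 08:00-10:45, 11:00-13:20, 14:35-17:00 (add 2h to convert from UTC-2).
Nadia in UTC: 08:45-11:25, 13:50-14:40, 15:20-16:20 (add 1h to convert from UTC-1).
Xiulan in UTC: 08:15-09:50, 10:40-11:35, 13:45-15:35, 16:45-17:00 (add 1h to convert from UTC-1).
Dmitri in UTC: 08:00-10:00, 10:50-14:00, 15:20-16:55 (add 8h to convert from UTC-8).
Rina ∩ Chen: 08:20-11:15, 13:40-13:55, 14:25-15:45.
Rina ∩ Chen ∩ Rosa: 08:20-10:45, 11:00-11:15, 14:35-15:45.
Rina ∩ Chen ∩ Rosa ∩ Nadia: 08:45-10:45, 11:00-11:15, 14:35-14:40, 15:20-15:45.
Rina ∩ Chen ∩ Rosa ∩ Nadia ∩ Xiulan: 08:45-09:50, 10:40-10:45, 11:00-11:15, 14:35-14:40, 15:20-15:35.
Rina ∩ Chen ∩ Rosa ∩ Nadia ∩ Xiulan ∩ Dmitri: 08:45-09:50, 11:00-11:15, 15:20-15:35.
Those are the intersection windows.
The last common window of at least 30 minutes is 08:45-09:50; a 30-minute meeting can start as late as 09:20 and still end by 09:50.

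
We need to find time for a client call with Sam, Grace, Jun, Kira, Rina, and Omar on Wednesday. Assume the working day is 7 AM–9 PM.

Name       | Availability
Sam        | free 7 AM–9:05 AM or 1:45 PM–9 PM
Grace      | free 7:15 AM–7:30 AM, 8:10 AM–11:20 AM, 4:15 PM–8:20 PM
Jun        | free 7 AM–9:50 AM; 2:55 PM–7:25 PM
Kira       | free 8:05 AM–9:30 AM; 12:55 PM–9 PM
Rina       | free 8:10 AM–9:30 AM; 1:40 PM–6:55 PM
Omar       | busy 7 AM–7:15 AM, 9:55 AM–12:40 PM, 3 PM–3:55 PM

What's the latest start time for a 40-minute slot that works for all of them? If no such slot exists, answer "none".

18:15

Sam free: 07:00-09:05, 13:45-21:00.
Grace free: 07:15-07:30, 08:10-11:20, 16:15-20:20.
Jun free: 07:00-09:50, 14:55-19:25.
Kira free: 08:05-09:30, 12:55-21:00.
Rina free: 08:10-09:30, 13:40-18:55.
Omar free: 07:15-09:55, 12:40-15:00, 15:55-21:00 (invert busy blocks within the working day).
Sam ∩ Grace: 07:15-07:30, 08:10-09:05, 16:15-20:20.
Sam ∩ Grace ∩ Jun: 07:15-07:30, 08:10-09:05, 16:15-19:25.
Sam ∩ Grace ∩ Jun ∩ Kira: 08:10-09:05, 16:15-19:25.
Sam ∩ Grace ∩ Jun ∩ Kira ∩ Rina: 08:10-09:05, 16:15-18:55.
Sam ∩ Grace ∩ Jun ∩ Kira ∩ Rina ∩ Omar: 08:10-09:05, 16:15-18:55.
Those are the intersection windows.
The last common window of at least 40 minutes is 16:15-18:55; a 40-minute meeting can start as late as 18:15 and still end by 18:55.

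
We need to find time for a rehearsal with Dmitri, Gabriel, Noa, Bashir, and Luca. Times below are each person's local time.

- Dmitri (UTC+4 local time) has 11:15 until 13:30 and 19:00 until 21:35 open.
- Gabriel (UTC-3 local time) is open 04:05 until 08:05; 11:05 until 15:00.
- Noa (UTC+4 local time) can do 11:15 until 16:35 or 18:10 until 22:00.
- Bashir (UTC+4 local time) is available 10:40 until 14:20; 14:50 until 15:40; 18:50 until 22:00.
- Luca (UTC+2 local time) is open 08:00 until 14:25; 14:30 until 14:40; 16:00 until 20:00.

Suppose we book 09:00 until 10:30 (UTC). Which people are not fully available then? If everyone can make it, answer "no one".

Bashir, Dmitri

Dmitri in UTC: 07:15-09:30, 15:00-17:35 (subtract 4h to convert from UTC+4).
Gabriel in UTC: 07:05-11:05, 14:05-18:00 (add 3h to convert from UTC-3).
Noa in UTC: 07:15-12:35, 14:10-18:00 (subtract 4h to convert from UTC+4).
Bashir in UTC: 06:40-10:20, 10:50-11:40, 14:50-18:00 (subtract 4h to convert from UTC+4).
Luca in UTC: 06:00-12:25, 12:30-12:40, 14:00-18:00 (subtract 2h to convert from UTC+2).
Dmitri: not fully free for 09:00-10:30. Gabriel: free for 09:00-10:30. Noa: free for 09:00-10:30. Bashir: not fully free for 09:00-10:30. Luca: free for 09:00-10:30.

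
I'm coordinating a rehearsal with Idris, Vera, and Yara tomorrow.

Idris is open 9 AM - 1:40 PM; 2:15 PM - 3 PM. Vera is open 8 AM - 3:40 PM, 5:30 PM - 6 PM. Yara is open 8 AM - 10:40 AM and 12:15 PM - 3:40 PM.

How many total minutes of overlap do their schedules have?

Idris ∩ Vera: 09:00-13:40, 14:15-15:00.
Idris ∩ Vera ∩ Yara: 09:00-10:40, 12:15-13:40, 14:15-15:00.
So the common availability across everyone is 09:00-10:40, 12:15-13:40, 14:15-15:00.
Summing the common windows: 100 + 85 + 45 = 230 minutes.

230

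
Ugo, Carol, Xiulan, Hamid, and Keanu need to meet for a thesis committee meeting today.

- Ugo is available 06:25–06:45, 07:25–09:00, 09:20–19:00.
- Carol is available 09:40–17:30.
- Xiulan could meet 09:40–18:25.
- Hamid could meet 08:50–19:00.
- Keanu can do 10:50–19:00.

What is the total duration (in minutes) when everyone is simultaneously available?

Ugo ∩ Carol: 09:40-17:30.
Ugo ∩ Carol ∩ Xiulan: 09:40-17:30.
Ugo ∩ Carol ∩ Xiulan ∩ Hamid: 09:40-17:30.
Ugo ∩ Carol ∩ Xiulan ∩ Hamid ∩ Keanu: 10:50-17:30.
That's a single block of 400 minutes.

400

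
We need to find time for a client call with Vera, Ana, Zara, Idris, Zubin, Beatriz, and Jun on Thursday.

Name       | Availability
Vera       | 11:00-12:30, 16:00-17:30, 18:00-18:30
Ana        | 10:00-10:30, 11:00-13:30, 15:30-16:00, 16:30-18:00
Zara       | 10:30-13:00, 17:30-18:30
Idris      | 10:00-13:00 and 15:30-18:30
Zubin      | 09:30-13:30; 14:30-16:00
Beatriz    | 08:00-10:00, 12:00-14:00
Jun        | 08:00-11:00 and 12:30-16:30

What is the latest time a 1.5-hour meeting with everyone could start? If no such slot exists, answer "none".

Vera ∩ Ana: 11:00-12:30, 16:30-17:30.
Vera ∩ Ana ∩ Zara: 11:00-12:30.
Vera ∩ Ana ∩ Zara ∩ Idris: 11:00-12:30.
Vera ∩ Ana ∩ Zara ∩ Idris ∩ Zubin: 11:00-12:30.
Vera ∩ Ana ∩ Zara ∩ Idris ∩ Zubin ∩ Beatriz: 12:00-12:30.
Vera ∩ Ana ∩ Zara ∩ Idris ∩ Zubin ∩ Beatriz ∩ Jun: ∅.
There is no time when everyone is free.
No common window is at least 90 minutes long.

none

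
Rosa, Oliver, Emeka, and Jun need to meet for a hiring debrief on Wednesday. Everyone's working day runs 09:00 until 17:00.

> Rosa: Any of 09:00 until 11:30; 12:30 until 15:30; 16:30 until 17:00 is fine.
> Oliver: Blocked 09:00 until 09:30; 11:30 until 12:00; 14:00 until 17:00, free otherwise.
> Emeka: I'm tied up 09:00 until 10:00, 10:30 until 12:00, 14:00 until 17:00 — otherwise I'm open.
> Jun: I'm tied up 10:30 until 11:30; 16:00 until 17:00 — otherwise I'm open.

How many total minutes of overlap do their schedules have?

120

Rosa free: 09:00-11:30, 12:30-15:30, 16:30-17:00.
Oliver free: 09:30-11:30, 12:00-14:00 (invert busy blocks within the working day).
Emeka free: 10:00-10:30, 12:00-14:00 (invert busy blocks within the working day).
Jun free: 09:00-10:30, 11:30-16:00 (invert busy blocks within the working day).
Rosa ∩ Oliver: 09:30-11:30, 12:30-14:00.
Rosa ∩ Oliver ∩ Emeka: 10:00-10:30, 12:30-14:00.
Rosa ∩ Oliver ∩ Emeka ∩ Jun: 10:00-10:30, 12:30-14:00.
So the common availability across everyone is 10:00-10:30, 12:30-14:00.
Summing the common windows: 30 + 90 = 120 minutes.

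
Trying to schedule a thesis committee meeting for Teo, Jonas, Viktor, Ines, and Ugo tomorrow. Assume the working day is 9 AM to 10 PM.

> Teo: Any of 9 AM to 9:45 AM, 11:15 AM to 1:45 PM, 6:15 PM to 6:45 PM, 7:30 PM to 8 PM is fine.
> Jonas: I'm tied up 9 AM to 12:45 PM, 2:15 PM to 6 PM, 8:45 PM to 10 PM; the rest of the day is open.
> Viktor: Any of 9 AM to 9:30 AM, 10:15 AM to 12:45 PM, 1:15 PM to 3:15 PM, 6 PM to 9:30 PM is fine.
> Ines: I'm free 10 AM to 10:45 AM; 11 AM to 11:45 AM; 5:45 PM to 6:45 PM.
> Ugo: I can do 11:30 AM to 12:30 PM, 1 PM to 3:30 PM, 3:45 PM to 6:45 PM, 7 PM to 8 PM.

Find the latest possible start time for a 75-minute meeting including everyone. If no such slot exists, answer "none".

none

Teo free: 09:00-09:45, 11:15-13:45, 18:15-18:45, 19:30-20:00.
Jonas free: 12:45-14:15, 18:00-20:45 (invert busy blocks within the working day).
Viktor free: 09:00-09:30, 10:15-12:45, 13:15-15:15, 18:00-21:30.
Ines free: 10:00-10:45, 11:00-11:45, 17:45-18:45.
Ugo free: 11:30-12:30, 13:00-15:30, 15:45-18:45, 19:00-20:00.
Teo ∩ Jonas: 12:45-13:45, 18:15-18:45, 19:30-20:00.
Teo ∩ Jonas ∩ Viktor: 13:15-13:45, 18:15-18:45, 19:30-20:00.
Teo ∩ Jonas ∩ Viktor ∩ Ines: 18:15-18:45.
Teo ∩ Jonas ∩ Viktor ∩ Ines ∩ Ugo: 18:15-18:45.
No common window is at least 75 minutes long.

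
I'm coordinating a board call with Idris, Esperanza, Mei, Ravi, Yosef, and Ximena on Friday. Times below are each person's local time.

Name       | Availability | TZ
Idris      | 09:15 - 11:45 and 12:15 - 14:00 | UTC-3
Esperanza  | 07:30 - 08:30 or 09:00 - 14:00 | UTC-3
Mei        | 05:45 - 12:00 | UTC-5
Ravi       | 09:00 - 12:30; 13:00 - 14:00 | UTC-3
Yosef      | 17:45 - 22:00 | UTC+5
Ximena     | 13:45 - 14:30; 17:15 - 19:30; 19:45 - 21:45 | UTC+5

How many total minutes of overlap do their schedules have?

Idris in UTC: 12:15-14:45, 15:15-17:00 (add 3h to convert from UTC-3).
Esperanza in UTC: 10:30-11:30, 12:00-17:00 (add 3h to convert from UTC-3).
Mei in UTC: 10:45-17:00 (add 5h to convert from UTC-5).
Ravi in UTC: 12:00-15:30, 16:00-17:00 (add 3h to convert from UTC-3).
Yosef in UTC: 12:45-17:00 (subtract 5h to convert from UTC+5).
Ximena in UTC: 08:45-09:30, 12:15-14:30, 14:45-16:45 (subtract 5h to convert from UTC+5).
Idris ∩ Esperanza: 12:15-14:45, 15:15-17:00.
Idris ∩ Esperanza ∩ Mei: 12:15-14:45, 15:15-17:00.
Idris ∩ Esperanza ∩ Mei ∩ Ravi: 12:15-14:45, 15:15-15:30, 16:00-17:00.
Idris ∩ Esperanza ∩ Mei ∩ Ravi ∩ Yosef: 12:45-14:45, 15:15-15:30, 16:00-17:00.
Idris ∩ Esperanza ∩ Mei ∩ Ravi ∩ Yosef ∩ Ximena: 12:45-14:30, 15:15-15:30, 16:00-16:45.
Those are the intersection windows.
Summing the common windows: 105 + 15 + 45 = 165 minutes.

165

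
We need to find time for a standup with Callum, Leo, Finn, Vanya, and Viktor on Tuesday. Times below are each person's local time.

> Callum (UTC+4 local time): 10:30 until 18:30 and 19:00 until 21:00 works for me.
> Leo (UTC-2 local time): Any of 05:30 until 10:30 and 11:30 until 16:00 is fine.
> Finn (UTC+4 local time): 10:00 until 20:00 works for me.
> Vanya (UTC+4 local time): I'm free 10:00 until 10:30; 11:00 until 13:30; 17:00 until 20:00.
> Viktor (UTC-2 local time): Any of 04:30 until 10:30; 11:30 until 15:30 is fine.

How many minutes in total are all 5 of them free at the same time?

240

Callum in UTC: 06:30-14:30, 15:00-17:00 (subtract 4h to convert from UTC+4).
Leo in UTC: 07:30-12:30, 13:30-18:00 (add 2h to convert from UTC-2).
Finn in UTC: 06:00-16:00 (subtract 4h to convert from UTC+4).
Vanya in UTC: 06:00-06:30, 07:00-09:30, 13:00-16:00 (subtract 4h to convert from UTC+4).
Viktor in UTC: 06:30-12:30, 13:30-17:30 (add 2h to convert from UTC-2).
Callum ∩ Leo: 07:30-12:30, 13:30-14:30, 15:00-17:00.
Callum ∩ Leo ∩ Finn: 07:30-12:30, 13:30-14:30, 15:00-16:00.
Callum ∩ Leo ∩ Finn ∩ Vanya: 07:30-09:30, 13:30-14:30, 15:00-16:00.
Callum ∩ Leo ∩ Finn ∩ Vanya ∩ Viktor: 07:30-09:30, 13:30-14:30, 15:00-16:00.
Summing the common windows: 120 + 60 + 60 = 240 minutes.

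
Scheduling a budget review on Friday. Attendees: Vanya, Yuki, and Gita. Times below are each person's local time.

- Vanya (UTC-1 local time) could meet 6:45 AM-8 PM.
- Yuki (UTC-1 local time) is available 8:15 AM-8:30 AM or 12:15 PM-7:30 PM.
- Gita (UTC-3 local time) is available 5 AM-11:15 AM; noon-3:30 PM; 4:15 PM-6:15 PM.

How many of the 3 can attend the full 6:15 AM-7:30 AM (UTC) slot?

0

Vanya in UTC: 07:45-21:00 (add 1h to convert from UTC-1).
Yuki in UTC: 09:15-09:30, 13:15-20:30 (add 1h to convert from UTC-1).
Gita in UTC: 08:00-14:15, 15:00-18:30, 19:15-21:15 (add 3h to convert from UTC-3).
nobody can make the full 06:15-07:30 slot — that's 0.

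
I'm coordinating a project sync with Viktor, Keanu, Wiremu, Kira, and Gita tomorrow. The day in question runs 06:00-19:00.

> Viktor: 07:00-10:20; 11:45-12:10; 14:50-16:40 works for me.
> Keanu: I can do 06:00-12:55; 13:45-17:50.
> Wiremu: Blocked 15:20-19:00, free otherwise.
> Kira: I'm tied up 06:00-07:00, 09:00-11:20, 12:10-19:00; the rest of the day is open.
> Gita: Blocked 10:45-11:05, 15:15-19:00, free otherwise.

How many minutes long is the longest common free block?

120

Viktor free: 07:00-10:20, 11:45-12:10, 14:50-16:40.
Keanu free: 06:00-12:55, 13:45-17:50.
Wiremu free: 06:00-15:20 (invert busy blocks within the working day).
Kira free: 07:00-09:00, 11:20-12:10 (invert busy blocks within the working day).
Gita free: 06:00-10:45, 11:05-15:15 (invert busy blocks within the working day).
Viktor ∩ Keanu: 07:00-10:20, 11:45-12:10, 14:50-16:40.
Viktor ∩ Keanu ∩ Wiremu: 07:00-10:20, 11:45-12:10, 14:50-15:20.
Viktor ∩ Keanu ∩ Wiremu ∩ Kira: 07:00-09:00, 11:45-12:10.
Viktor ∩ Keanu ∩ Wiremu ∩ Kira ∩ Gita: 07:00-09:00, 11:45-12:10.
So the common availability across everyone is 07:00-09:00, 11:45-12:10.
The longest is 07:00-09:00 at 120 minutes.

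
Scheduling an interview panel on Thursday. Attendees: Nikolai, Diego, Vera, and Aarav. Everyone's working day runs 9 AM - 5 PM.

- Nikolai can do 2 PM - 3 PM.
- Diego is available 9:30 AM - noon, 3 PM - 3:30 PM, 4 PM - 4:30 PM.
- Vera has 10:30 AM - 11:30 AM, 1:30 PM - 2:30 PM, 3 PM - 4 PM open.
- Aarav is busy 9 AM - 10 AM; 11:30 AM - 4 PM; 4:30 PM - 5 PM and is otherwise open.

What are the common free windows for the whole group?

none

Nikolai free: 14:00-15:00.
Diego free: 09:30-12:00, 15:00-15:30, 16:00-16:30.
Vera free: 10:30-11:30, 13:30-14:30, 15:00-16:00.
Aarav free: 10:00-11:30, 16:00-16:30 (invert busy blocks within the working day).
Nikolai ∩ Diego: ∅.
Nikolai ∩ Diego ∩ Vera: ∅.
Nikolai ∩ Diego ∩ Vera ∩ Aarav: ∅.
There is no time when everyone is free.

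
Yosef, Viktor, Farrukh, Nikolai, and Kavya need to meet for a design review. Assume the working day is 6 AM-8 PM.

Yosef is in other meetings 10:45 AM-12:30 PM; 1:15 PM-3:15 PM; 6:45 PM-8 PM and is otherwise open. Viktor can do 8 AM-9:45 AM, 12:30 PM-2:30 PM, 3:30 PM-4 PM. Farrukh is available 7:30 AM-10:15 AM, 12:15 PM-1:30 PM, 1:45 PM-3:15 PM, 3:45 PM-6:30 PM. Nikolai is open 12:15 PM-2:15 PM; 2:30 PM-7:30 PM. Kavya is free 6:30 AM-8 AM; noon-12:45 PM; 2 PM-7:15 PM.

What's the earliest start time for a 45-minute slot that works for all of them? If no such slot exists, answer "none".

none

Yosef free: 06:00-10:45, 12:30-13:15, 15:15-18:45 (invert busy blocks within the working day).
Viktor free: 08:00-09:45, 12:30-14:30, 15:30-16:00.
Farrukh free: 07:30-10:15, 12:15-13:30, 13:45-15:15, 15:45-18:30.
Nikolai free: 12:15-14:15, 14:30-19:30.
Kavya free: 06:30-08:00, 12:00-12:45, 14:00-19:15.
Yosef ∩ Viktor: 08:00-09:45, 12:30-13:15, 15:30-16:00.
Yosef ∩ Viktor ∩ Farrukh: 08:00-09:45, 12:30-13:15, 15:45-16:00.
Yosef ∩ Viktor ∩ Farrukh ∩ Nikolai: 12:30-13:15, 15:45-16:00.
Yosef ∩ Viktor ∩ Farrukh ∩ Nikolai ∩ Kavya: 12:30-12:45, 15:45-16:00.
No common window is at least 45 minutes long.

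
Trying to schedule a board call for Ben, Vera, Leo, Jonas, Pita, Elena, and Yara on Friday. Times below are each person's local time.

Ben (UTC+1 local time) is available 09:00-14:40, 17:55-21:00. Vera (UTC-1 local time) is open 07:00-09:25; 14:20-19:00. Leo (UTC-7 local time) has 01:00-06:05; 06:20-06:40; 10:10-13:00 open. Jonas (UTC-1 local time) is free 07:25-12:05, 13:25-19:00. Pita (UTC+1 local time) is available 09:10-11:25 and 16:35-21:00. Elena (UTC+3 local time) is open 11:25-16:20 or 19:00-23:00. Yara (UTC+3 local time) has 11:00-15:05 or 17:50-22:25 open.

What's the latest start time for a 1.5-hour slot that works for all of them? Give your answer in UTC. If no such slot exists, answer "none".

17:55

Ben in UTC: 08:00-13:40, 16:55-20:00 (subtract 1h to convert from UTC+1).
Vera in UTC: 08:00-10:25, 15:20-20:00 (add 1h to convert from UTC-1).
Leo in UTC: 08:00-13:05, 13:20-13:40, 17:10-20:00 (add 7h to convert from UTC-7).
Jonas in UTC: 08:25-13:05, 14:25-20:00 (add 1h to convert from UTC-1).
Pita in UTC: 08:10-10:25, 15:35-20:00 (subtract 1h to convert from UTC+1).
Elena in UTC: 08:25-13:20, 16:00-20:00 (subtract 3h to convert from UTC+3).
Yara in UTC: 08:00-12:05, 14:50-19:25 (subtract 3h to convert from UTC+3).
Ben ∩ Vera: 08:00-10:25, 16:55-20:00.
Ben ∩ Vera ∩ Leo: 08:00-10:25, 17:10-20:00.
Ben ∩ Vera ∩ Leo ∩ Jonas: 08:25-10:25, 17:10-20:00.
Ben ∩ Vera ∩ Leo ∩ Jonas ∩ Pita: 08:25-10:25, 17:10-20:00.
Ben ∩ Vera ∩ Leo ∩ Jonas ∩ Pita ∩ Elena: 08:25-10:25, 17:10-20:00.
Ben ∩ Vera ∩ Leo ∩ Jonas ∩ Pita ∩ Elena ∩ Yara: 08:25-10:25, 17:10-19:25.
The last common window of at least 90 minutes is 17:10-19:25; a 90-minute meeting can start as late as 17:55 and still end by 19:25.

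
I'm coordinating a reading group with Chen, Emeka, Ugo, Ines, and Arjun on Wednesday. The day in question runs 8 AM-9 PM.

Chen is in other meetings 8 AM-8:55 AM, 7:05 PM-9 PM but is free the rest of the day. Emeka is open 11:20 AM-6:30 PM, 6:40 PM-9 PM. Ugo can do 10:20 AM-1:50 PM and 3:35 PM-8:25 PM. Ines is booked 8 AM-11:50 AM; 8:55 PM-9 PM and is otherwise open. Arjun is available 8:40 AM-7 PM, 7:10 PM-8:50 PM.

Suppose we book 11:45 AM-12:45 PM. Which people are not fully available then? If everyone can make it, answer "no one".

Chen free: 08:55-19:05 (invert busy blocks within the working day).
Emeka free: 11:20-18:30, 18:40-21:00.
Ugo free: 10:20-13:50, 15:35-20:25.
Ines free: 11:50-20:55 (invert busy blocks within the working day).
Arjun free: 08:40-19:00, 19:10-20:50.
Chen: free for 11:45-12:45. Emeka: free for 11:45-12:45. Ugo: free for 11:45-12:45. Ines: not fully free for 11:45-12:45. Arjun: free for 11:45-12:45.

Ines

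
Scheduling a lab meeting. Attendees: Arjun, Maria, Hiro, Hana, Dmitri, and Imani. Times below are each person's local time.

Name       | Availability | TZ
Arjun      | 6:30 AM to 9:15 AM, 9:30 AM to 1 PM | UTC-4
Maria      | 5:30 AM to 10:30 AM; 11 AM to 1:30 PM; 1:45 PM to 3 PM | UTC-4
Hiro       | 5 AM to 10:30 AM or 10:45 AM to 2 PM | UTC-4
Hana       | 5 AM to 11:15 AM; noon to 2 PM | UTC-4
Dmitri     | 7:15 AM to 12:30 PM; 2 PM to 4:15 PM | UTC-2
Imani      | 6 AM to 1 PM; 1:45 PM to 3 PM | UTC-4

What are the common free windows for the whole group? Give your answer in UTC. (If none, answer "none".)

10:30-13:15, 13:30-14:30, 16:00-17:00

Arjun in UTC: 10:30-13:15, 13:30-17:00 (add 4h to convert from UTC-4).
Maria in UTC: 09:30-14:30, 15:00-17:30, 17:45-19:00 (add 4h to convert from UTC-4).
Hiro in UTC: 09:00-14:30, 14:45-18:00 (add 4h to convert from UTC-4).
Hana in UTC: 09:00-15:15, 16:00-18:00 (add 4h to convert from UTC-4).
Dmitri in UTC: 09:15-14:30, 16:00-18:15 (add 2h to convert from UTC-2).
Imani in UTC: 10:00-17:00, 17:45-19:00 (add 4h to convert from UTC-4).
Arjun ∩ Maria: 10:30-13:15, 13:30-14:30, 15:00-17:00.
Arjun ∩ Maria ∩ Hiro: 10:30-13:15, 13:30-14:30, 15:00-17:00.
Arjun ∩ Maria ∩ Hiro ∩ Hana: 10:30-13:15, 13:30-14:30, 15:00-15:15, 16:00-17:00.
Arjun ∩ Maria ∩ Hiro ∩ Hana ∩ Dmitri: 10:30-13:15, 13:30-14:30, 16:00-17:00.
Arjun ∩ Maria ∩ Hiro ∩ Hana ∩ Dmitri ∩ Imani: 10:30-13:15, 13:30-14:30, 16:00-17:00.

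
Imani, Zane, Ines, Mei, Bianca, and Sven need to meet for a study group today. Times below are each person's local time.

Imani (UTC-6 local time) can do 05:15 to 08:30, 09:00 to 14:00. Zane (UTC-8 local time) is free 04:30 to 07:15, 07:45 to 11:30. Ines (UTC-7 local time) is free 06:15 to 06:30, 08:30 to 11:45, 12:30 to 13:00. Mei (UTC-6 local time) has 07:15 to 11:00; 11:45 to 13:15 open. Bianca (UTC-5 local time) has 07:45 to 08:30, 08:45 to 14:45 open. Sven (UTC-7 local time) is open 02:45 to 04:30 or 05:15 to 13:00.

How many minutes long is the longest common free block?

Imani in UTC: 11:15-14:30, 15:00-20:00 (add 6h to convert from UTC-6).
Zane in UTC: 12:30-15:15, 15:45-19:30 (add 8h to convert from UTC-8).
Ines in UTC: 13:15-13:30, 15:30-18:45, 19:30-20:00 (add 7h to convert from UTC-7).
Mei in UTC: 13:15-17:00, 17:45-19:15 (add 6h to convert from UTC-6).
Bianca in UTC: 12:45-13:30, 13:45-19:45 (add 5h to convert from UTC-5).
Sven in UTC: 09:45-11:30, 12:15-20:00 (add 7h to convert from UTC-7).
Imani ∩ Zane: 12:30-14:30, 15:00-15:15, 15:45-19:30.
Imani ∩ Zane ∩ Ines: 13:15-13:30, 15:45-18:45.
Imani ∩ Zane ∩ Ines ∩ Mei: 13:15-13:30, 15:45-17:00, 17:45-18:45.
Imani ∩ Zane ∩ Ines ∩ Mei ∩ Bianca: 13:15-13:30, 15:45-17:00, 17:45-18:45.
Imani ∩ Zane ∩ Ines ∩ Mei ∩ Bianca ∩ Sven: 13:15-13:30, 15:45-17:00, 17:45-18:45.
So the common availability across everyone is 13:15-13:30, 15:45-17:00, 17:45-18:45.
The longest is 15:45-17:00 at 75 minutes.

75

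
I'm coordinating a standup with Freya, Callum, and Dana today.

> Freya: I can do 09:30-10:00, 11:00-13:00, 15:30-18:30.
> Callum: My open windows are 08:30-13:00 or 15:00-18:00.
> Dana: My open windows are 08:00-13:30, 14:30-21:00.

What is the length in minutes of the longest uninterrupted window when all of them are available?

150

Freya ∩ Callum: 09:30-10:00, 11:00-13:00, 15:30-18:00.
Freya ∩ Callum ∩ Dana: 09:30-10:00, 11:00-13:00, 15:30-18:00.
Those are the intersection windows.
The longest is 15:30-18:00 at 150 minutes.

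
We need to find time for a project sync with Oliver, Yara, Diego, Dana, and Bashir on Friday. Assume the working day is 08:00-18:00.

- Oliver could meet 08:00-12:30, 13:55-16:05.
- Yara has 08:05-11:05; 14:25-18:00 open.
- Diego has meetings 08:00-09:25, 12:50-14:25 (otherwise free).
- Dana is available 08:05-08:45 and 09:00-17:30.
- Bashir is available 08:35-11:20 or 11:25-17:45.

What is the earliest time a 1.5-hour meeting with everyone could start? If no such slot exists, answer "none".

Oliver free: 08:00-12:30, 13:55-16:05.
Yara free: 08:05-11:05, 14:25-18:00.
Diego free: 09:25-12:50, 14:25-18:00 (invert busy blocks within the working day).
Dana free: 08:05-08:45, 09:00-17:30.
Bashir free: 08:35-11:20, 11:25-17:45.
Oliver ∩ Yara: 08:05-11:05, 14:25-16:05.
Oliver ∩ Yara ∩ Diego: 09:25-11:05, 14:25-16:05.
Oliver ∩ Yara ∩ Diego ∩ Dana: 09:25-11:05, 14:25-16:05.
Oliver ∩ Yara ∩ Diego ∩ Dana ∩ Bashir: 09:25-11:05, 14:25-16:05.
So the common availability across everyone is 09:25-11:05, 14:25-16:05.
The first common window of at least 90 minutes is 09:25-11:05, so the earliest start is 09:25.

09:25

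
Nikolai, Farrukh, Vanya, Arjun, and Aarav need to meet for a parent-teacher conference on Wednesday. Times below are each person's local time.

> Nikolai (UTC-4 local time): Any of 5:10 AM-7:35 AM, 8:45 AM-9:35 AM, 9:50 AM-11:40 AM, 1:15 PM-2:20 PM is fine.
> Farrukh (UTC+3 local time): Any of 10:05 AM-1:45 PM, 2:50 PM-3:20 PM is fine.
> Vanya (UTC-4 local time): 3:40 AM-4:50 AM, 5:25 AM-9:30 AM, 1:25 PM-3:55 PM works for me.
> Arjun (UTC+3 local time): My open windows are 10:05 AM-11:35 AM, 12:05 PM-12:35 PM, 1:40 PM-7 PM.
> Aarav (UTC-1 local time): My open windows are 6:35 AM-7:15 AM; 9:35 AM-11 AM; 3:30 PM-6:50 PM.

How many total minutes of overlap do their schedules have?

5

Nikolai in UTC: 09:10-11:35, 12:45-13:35, 13:50-15:40, 17:15-18:20 (add 4h to convert from UTC-4).
Farrukh in UTC: 07:05-10:45, 11:50-12:20 (subtract 3h to convert from UTC+3).
Vanya in UTC: 07:40-08:50, 09:25-13:30, 17:25-19:55 (add 4h to convert from UTC-4).
Arjun in UTC: 07:05-08:35, 09:05-09:35, 10:40-16:00 (subtract 3h to convert from UTC+3).
Aarav in UTC: 07:35-08:15, 10:35-12:00, 16:30-19:50 (add 1h to convert from UTC-1).
Nikolai ∩ Farrukh: 09:10-10:45.
Nikolai ∩ Farrukh ∩ Vanya: 09:25-10:45.
Nikolai ∩ Farrukh ∩ Vanya ∩ Arjun: 09:25-09:35, 10:40-10:45.
Nikolai ∩ Farrukh ∩ Vanya ∩ Arjun ∩ Aarav: 10:40-10:45.
That's a single block of 5 minutes.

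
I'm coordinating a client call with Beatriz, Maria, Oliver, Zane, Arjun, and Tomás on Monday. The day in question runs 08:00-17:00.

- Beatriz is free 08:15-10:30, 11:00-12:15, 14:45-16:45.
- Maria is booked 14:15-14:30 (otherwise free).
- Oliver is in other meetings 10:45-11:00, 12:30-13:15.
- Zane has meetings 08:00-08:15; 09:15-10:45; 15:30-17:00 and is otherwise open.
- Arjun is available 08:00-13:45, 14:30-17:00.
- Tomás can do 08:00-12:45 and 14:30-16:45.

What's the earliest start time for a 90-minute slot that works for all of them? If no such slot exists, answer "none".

Beatriz free: 08:15-10:30, 11:00-12:15, 14:45-16:45.
Maria free: 08:00-14:15, 14:30-17:00 (invert busy blocks within the working day).
Oliver free: 08:00-10:45, 11:00-12:30, 13:15-17:00 (invert busy blocks within the working day).
Zane free: 08:15-09:15, 10:45-15:30 (invert busy blocks within the working day).
Arjun free: 08:00-13:45, 14:30-17:00.
Tomás free: 08:00-12:45, 14:30-16:45.
Beatriz ∩ Maria: 08:15-10:30, 11:00-12:15, 14:45-16:45.
Beatriz ∩ Maria ∩ Oliver: 08:15-10:30, 11:00-12:15, 14:45-16:45.
Beatriz ∩ Maria ∩ Oliver ∩ Zane: 08:15-09:15, 11:00-12:15, 14:45-15:30.
Beatriz ∩ Maria ∩ Oliver ∩ Zane ∩ Arjun: 08:15-09:15, 11:00-12:15, 14:45-15:30.
Beatriz ∩ Maria ∩ Oliver ∩ Zane ∩ Arjun ∩ Tomás: 08:15-09:15, 11:00-12:15, 14:45-15:30.
No common window is at least 90 minutes long.

none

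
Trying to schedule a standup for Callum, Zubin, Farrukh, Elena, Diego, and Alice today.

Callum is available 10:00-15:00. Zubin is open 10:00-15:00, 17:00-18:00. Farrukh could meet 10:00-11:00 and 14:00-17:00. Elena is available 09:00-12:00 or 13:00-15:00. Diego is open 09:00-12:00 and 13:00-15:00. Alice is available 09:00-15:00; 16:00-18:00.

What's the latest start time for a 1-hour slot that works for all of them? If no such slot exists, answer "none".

14:00

Callum ∩ Zubin: 10:00-15:00.
Callum ∩ Zubin ∩ Farrukh: 10:00-11:00, 14:00-15:00.
Callum ∩ Zubin ∩ Farrukh ∩ Elena: 10:00-11:00, 14:00-15:00.
Callum ∩ Zubin ∩ Farrukh ∩ Elena ∩ Diego: 10:00-11:00, 14:00-15:00.
Callum ∩ Zubin ∩ Farrukh ∩ Elena ∩ Diego ∩ Alice: 10:00-11:00, 14:00-15:00.
The last common window of at least 60 minutes is 14:00-15:00; a 60-minute meeting can start as late as 14:00 and still end by 15:00.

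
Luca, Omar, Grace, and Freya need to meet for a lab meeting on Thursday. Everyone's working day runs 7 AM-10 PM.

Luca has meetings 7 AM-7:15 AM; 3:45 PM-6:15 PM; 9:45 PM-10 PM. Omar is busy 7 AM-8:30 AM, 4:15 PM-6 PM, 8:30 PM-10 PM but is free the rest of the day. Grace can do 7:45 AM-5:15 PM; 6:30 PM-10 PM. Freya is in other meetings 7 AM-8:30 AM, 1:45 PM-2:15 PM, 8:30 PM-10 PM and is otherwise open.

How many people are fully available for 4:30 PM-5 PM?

Luca free: 07:15-15:45, 18:15-21:45 (invert busy blocks within the working day).
Omar free: 08:30-16:15, 18:00-20:30 (invert busy blocks within the working day).
Grace free: 07:45-17:15, 18:30-22:00.
Freya free: 08:30-13:45, 14:15-20:30 (invert busy blocks within the working day).
Grace and Freya can make the full 16:30-17:00 slot — that's 2.

2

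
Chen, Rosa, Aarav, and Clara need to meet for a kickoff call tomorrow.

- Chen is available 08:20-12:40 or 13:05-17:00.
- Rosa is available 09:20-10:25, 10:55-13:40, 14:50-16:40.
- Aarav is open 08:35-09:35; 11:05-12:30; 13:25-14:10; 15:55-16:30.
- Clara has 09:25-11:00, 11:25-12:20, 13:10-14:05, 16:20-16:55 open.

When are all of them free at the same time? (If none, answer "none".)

Chen ∩ Rosa: 09:20-10:25, 10:55-12:40, 13:05-13:40, 14:50-16:40.
Chen ∩ Rosa ∩ Aarav: 09:20-09:35, 11:05-12:30, 13:25-13:40, 15:55-16:30.
Chen ∩ Rosa ∩ Aarav ∩ Clara: 09:25-09:35, 11:25-12:20, 13:25-13:40, 16:20-16:30.

09:25-09:35, 11:25-12:20, 13:25-13:40, 16:20-16:30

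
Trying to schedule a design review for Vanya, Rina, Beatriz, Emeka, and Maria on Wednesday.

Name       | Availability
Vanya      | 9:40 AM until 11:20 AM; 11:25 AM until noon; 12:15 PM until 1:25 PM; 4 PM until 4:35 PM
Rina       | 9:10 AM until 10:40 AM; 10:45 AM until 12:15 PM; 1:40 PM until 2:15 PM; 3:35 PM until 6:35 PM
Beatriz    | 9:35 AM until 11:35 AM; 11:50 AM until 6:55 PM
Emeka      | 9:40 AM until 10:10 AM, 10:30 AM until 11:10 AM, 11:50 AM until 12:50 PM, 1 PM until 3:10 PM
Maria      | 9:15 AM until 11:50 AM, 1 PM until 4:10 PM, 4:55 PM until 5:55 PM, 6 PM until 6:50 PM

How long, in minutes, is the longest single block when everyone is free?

30

Vanya ∩ Rina: 09:40-10:40, 10:45-11:20, 11:25-12:00, 16:00-16:35.
Vanya ∩ Rina ∩ Beatriz: 09:40-10:40, 10:45-11:20, 11:25-11:35, 11:50-12:00, 16:00-16:35.
Vanya ∩ Rina ∩ Beatriz ∩ Emeka: 09:40-10:10, 10:30-10:40, 10:45-11:10, 11:50-12:00.
Vanya ∩ Rina ∩ Beatriz ∩ Emeka ∩ Maria: 09:40-10:10, 10:30-10:40, 10:45-11:10.
Those are the intersection windows.
The longest is 09:40-10:10 at 30 minutes.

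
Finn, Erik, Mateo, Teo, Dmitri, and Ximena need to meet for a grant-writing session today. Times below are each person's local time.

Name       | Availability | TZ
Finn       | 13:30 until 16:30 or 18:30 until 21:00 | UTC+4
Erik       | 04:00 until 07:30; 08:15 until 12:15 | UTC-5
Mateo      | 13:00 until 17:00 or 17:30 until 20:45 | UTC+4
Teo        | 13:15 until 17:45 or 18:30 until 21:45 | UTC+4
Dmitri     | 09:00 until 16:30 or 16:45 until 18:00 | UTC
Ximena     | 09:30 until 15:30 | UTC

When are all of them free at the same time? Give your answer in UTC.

Finn in UTC: 09:30-12:30, 14:30-17:00 (subtract 4h to convert from UTC+4).
Erik in UTC: 09:00-12:30, 13:15-17:15 (add 5h to convert from UTC-5).
Mateo in UTC: 09:00-13:00, 13:30-16:45 (subtract 4h to convert from UTC+4).
Teo in UTC: 09:15-13:45, 14:30-17:45 (subtract 4h to convert from UTC+4).
Dmitri in UTC: 09:00-16:30, 16:45-18:00.
Ximena in UTC: 09:30-15:30.
Finn ∩ Erik: 09:30-12:30, 14:30-17:00.
Finn ∩ Erik ∩ Mateo: 09:30-12:30, 14:30-16:45.
Finn ∩ Erik ∩ Mateo ∩ Teo: 09:30-12:30, 14:30-16:45.
Finn ∩ Erik ∩ Mateo ∩ Teo ∩ Dmitri: 09:30-12:30, 14:30-16:30.
Finn ∩ Erik ∩ Mateo ∩ Teo ∩ Dmitri ∩ Ximena: 09:30-12:30, 14:30-15:30.

09:30-12:30, 14:30-15:30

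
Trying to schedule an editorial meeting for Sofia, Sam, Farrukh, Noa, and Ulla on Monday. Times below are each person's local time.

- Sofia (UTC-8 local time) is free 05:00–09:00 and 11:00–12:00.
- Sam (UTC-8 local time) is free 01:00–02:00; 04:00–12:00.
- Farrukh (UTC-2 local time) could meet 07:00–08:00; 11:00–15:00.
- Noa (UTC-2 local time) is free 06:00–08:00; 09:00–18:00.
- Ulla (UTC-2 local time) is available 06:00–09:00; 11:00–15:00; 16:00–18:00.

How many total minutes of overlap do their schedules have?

Sofia in UTC: 13:00-17:00, 19:00-20:00 (add 8h to convert from UTC-8).
Sam in UTC: 09:00-10:00, 12:00-20:00 (add 8h to convert from UTC-8).
Farrukh in UTC: 09:00-10:00, 13:00-17:00 (add 2h to convert from UTC-2).
Noa in UTC: 08:00-10:00, 11:00-20:00 (add 2h to convert from UTC-2).
Ulla in UTC: 08:00-11:00, 13:00-17:00, 18:00-20:00 (add 2h to convert from UTC-2).
Sofia ∩ Sam: 13:00-17:00, 19:00-20:00.
Sofia ∩ Sam ∩ Farrukh: 13:00-17:00.
Sofia ∩ Sam ∩ Farrukh ∩ Noa: 13:00-17:00.
Sofia ∩ Sam ∩ Farrukh ∩ Noa ∩ Ulla: 13:00-17:00.
So the common availability across everyone is 13:00-17:00.
That's a single block of 240 minutes.

240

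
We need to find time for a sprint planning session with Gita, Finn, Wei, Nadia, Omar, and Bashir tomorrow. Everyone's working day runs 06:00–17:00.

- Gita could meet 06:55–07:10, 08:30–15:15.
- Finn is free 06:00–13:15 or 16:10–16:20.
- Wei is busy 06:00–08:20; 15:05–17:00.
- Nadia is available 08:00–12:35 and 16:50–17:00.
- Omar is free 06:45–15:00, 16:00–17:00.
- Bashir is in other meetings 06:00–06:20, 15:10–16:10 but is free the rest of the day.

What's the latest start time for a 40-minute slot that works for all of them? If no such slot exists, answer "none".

11:55

Gita free: 06:55-07:10, 08:30-15:15.
Finn free: 06:00-13:15, 16:10-16:20.
Wei free: 08:20-15:05 (invert busy blocks within the working day).
Nadia free: 08:00-12:35, 16:50-17:00.
Omar free: 06:45-15:00, 16:00-17:00.
Bashir free: 06:20-15:10, 16:10-17:00 (invert busy blocks within the working day).
Gita ∩ Finn: 06:55-07:10, 08:30-13:15.
Gita ∩ Finn ∩ Wei: 08:30-13:15.
Gita ∩ Finn ∩ Wei ∩ Nadia: 08:30-12:35.
Gita ∩ Finn ∩ Wei ∩ Nadia ∩ Omar: 08:30-12:35.
Gita ∩ Finn ∩ Wei ∩ Nadia ∩ Omar ∩ Bashir: 08:30-12:35.
So the common availability across everyone is 08:30-12:35.
The last common window of at least 40 minutes is 08:30-12:35; a 40-minute meeting can start as late as 11:55 and still end by 12:35.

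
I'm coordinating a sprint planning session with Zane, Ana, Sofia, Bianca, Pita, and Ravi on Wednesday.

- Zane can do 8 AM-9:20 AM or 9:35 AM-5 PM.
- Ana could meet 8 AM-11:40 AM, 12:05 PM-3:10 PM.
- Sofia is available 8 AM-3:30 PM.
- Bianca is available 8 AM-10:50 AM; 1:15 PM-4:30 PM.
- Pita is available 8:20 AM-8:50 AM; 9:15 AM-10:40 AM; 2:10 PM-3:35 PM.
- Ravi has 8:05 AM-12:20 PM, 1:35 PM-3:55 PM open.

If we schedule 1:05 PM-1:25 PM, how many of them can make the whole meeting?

Zane, Ana, and Sofia can make the full 13:05-13:25 slot — that's 3.

3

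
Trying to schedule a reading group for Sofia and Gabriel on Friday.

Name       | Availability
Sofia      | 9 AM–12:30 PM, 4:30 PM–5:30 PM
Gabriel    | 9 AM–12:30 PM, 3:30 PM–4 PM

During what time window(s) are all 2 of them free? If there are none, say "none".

Sofia ∩ Gabriel: 09:00-12:30.
Those are the intersection windows.

09:00-12:30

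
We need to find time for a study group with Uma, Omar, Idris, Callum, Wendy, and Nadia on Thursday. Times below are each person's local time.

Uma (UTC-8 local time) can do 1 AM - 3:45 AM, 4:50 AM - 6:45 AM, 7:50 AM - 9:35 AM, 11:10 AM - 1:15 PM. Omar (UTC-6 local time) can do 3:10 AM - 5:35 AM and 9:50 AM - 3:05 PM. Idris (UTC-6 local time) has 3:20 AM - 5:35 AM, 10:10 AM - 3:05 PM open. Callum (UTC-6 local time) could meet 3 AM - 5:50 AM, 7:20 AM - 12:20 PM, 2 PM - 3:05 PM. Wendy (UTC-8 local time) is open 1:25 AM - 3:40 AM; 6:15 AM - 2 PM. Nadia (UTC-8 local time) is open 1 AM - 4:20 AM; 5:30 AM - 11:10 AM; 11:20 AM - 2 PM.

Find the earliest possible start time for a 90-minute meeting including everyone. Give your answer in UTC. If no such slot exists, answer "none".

Uma in UTC: 09:00-11:45, 12:50-14:45, 15:50-17:35, 19:10-21:15 (add 8h to convert from UTC-8).
Omar in UTC: 09:10-11:35, 15:50-21:05 (add 6h to convert from UTC-6).
Idris in UTC: 09:20-11:35, 16:10-21:05 (add 6h to convert from UTC-6).
Callum in UTC: 09:00-11:50, 13:20-18:20, 20:00-21:05 (add 6h to convert from UTC-6).
Wendy in UTC: 09:25-11:40, 14:15-22:00 (add 8h to convert from UTC-8).
Nadia in UTC: 09:00-12:20, 13:30-19:10, 19:20-22:00 (add 8h to convert from UTC-8).
Uma ∩ Omar: 09:10-11:35, 15:50-17:35, 19:10-21:05.
Uma ∩ Omar ∩ Idris: 09:20-11:35, 16:10-17:35, 19:10-21:05.
Uma ∩ Omar ∩ Idris ∩ Callum: 09:20-11:35, 16:10-17:35, 20:00-21:05.
Uma ∩ Omar ∩ Idris ∩ Callum ∩ Wendy: 09:25-11:35, 16:10-17:35, 20:00-21:05.
Uma ∩ Omar ∩ Idris ∩ Callum ∩ Wendy ∩ Nadia: 09:25-11:35, 16:10-17:35, 20:00-21:05.
The first common window of at least 90 minutes is 09:25-11:35, so the earliest start is 09:25.

09:25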